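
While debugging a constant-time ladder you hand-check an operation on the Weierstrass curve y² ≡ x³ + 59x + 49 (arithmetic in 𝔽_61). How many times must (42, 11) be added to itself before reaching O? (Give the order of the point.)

3

2P: tangent at (42, 11): λ = (3·42² + 59)/(2·11) ≡ 44/22. 22⁻¹ ≡ 25 (mod 61), so λ ≡ 44·25 ≡ 2.
  x = λ² - 42 - 42 = 4 - 84 ≡ 42; y = λ·(42 - 42) - 11 ≡ 50. → (42, 50)
3P: (42, 50) + (42, 11): same x and y₁ ≡ -y₂, so the sum is O.
3P = O, so the order is 3.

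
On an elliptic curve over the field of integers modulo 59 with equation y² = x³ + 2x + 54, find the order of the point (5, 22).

5

2P: tangent at (5, 22): λ = (3·5² + 2)/(2·22) ≡ 18/44. 44⁻¹ ≡ 55 (mod 59), so λ ≡ 18·55 ≡ 46.
  x = λ² - 5 - 5 = 2116 - 10 ≡ 41; y = λ·(5 - 41) - 22 ≡ 33. → (41, 33)
3P: (41, 33) + (5, 22). λ = (22 - 33)/(5 - 41) ≡ 48/23 mod 59. 23⁻¹ ≡ 18 (mod 59), so λ ≡ 38.
  x = λ² - 41 - 5 = 1444 - 46 ≡ 41; y = λ·(41 - 41) - 33 ≡ 26. → (41, 26)
4P: (41, 26) + (5, 22). λ = (22 - 26)/(5 - 41) ≡ 55/23 mod 59. 23⁻¹ ≡ 18 (mod 59), so λ ≡ 46.
  x = λ² - 41 - 5 = 2116 - 46 ≡ 5; y = λ·(41 - 5) - 26 ≡ 37. → (5, 37)
5P: (5, 37) + (5, 22): same x and y₁ ≡ -y₂, so the sum is O.
5P = O, so the order is 5.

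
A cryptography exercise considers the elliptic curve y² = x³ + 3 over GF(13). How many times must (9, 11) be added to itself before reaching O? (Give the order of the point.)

3

2P: tangent at (9, 11): λ = (3·9² + 0)/(2·11) ≡ 9/9. 9⁻¹ ≡ 3 (mod 13), so λ ≡ 9·3 ≡ 1.
  x = λ² - 9 - 9 = 1 - 18 ≡ 9; y = λ·(9 - 9) - 11 ≡ 2. → (9, 2)
3P: (9, 2) + (9, 11): same x and y₁ ≡ -y₂, so the sum is O.
3P = O, so the order is 3.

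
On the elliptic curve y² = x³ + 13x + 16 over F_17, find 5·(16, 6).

(4, 8)

Write P = (16, 6).
Double-and-add on 5 = (101)₂. Start with P = (16, 6) for the leading 1-bit.
double: tangent at (16, 6): λ = (3·16² + 13)/(2·6) ≡ 16/12. 12⁻¹ ≡ 10 (mod 17), so λ ≡ 16·10 ≡ 7.
  x = λ² - 16 - 16 = 49 - 32 ≡ 0; y = λ·(16 - 0) - 6 ≡ 4. → (0, 4)
double: tangent at (0, 4): λ = (3·0² + 13)/(2·4) ≡ 13/8. 8⁻¹ ≡ 15 (mod 17), so λ ≡ 13·15 ≡ 8.
  x = λ² - 0 - 0 = 64 - 0 ≡ 13; y = λ·(0 - 13) - 4 ≡ 11. → (13, 11)
add P: (13, 11) + (16, 6). λ = (6 - 11)/(16 - 13) ≡ 12/3 mod 17. 3⁻¹ ≡ 6 (mod 17) since 3·6 = 18 ≡ 1, so λ ≡ 4.
  x = λ² - 13 - 16 = 16 - 29 ≡ 4; y = λ·(13 - 4) - 11 ≡ 8. → (4, 8)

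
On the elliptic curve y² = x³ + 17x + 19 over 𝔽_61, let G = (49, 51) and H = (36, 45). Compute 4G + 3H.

First 4G:
Double-and-add on 4 = (100)₂. Start with G = (49, 51) for the leading 1-bit.
double: tangent at (49, 51): λ = (3·49² + 17)/(2·51) ≡ 22/41. 41⁻¹ ≡ 3 (mod 61), so λ ≡ 22·3 ≡ 5.
  x = λ² - 49 - 49 = 25 - 98 ≡ 49; y = λ·(49 - 49) - 51 ≡ 10. → (49, 10)
double: tangent at (49, 10): λ = (3·49² + 17)/(2·10) ≡ 22/20. 20⁻¹ ≡ 58 (mod 61) since 20·58 = 1160 ≡ 1, so λ ≡ 22·58 ≡ 56.
  x = λ² - 49 - 49 = 3136 - 98 ≡ 49; y = λ·(49 - 49) - 10 ≡ 51. → (49, 51)
4G = (49, 51).
Next 3H:
Repeated addition: build up to 3H.
2H: tangent at (36, 45): λ = (3·36² + 17)/(2·45) ≡ 1/29. 29⁻¹ ≡ 40 (mod 61) since 29·40 = 1160 ≡ 1, so λ ≡ 1·40 ≡ 40.
  x = λ² - 36 - 36 = 1600 - 72 ≡ 3; y = λ·(36 - 3) - 45 ≡ 55. → (3, 55)
3H: (3, 55) + (36, 45). λ = (45 - 55)/(36 - 3) ≡ 51/33 mod 61. 33⁻¹ ≡ 37 (mod 61), so λ ≡ 57.
  x = λ² - 3 - 36 = 3249 - 39 ≡ 38; y = λ·(3 - 38) - 55 ≡ 24. → (38, 24)
3H = (38, 24).
Finally 4G + 3H:
(49, 51) + (38, 24). λ = (24 - 51)/(38 - 49) ≡ 34/50 mod 61. 50⁻¹ ≡ 11 (mod 61), so λ ≡ 8.
  x = λ² - 49 - 38 = 64 - 87 ≡ 38; y = λ·(49 - 38) - 51 ≡ 37. → (38, 37)

(38, 37)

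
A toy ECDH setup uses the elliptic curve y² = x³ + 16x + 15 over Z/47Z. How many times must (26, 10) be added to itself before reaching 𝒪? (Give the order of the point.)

8

2P: tangent at (26, 10): λ = (3·26² + 16)/(2·10) ≡ 23/20. 20⁻¹ ≡ 40 (mod 47), so λ ≡ 23·40 ≡ 27.
  x = λ² - 26 - 26 = 729 - 52 ≡ 19; y = λ·(26 - 19) - 10 ≡ 38. → (19, 38)
3P: (19, 38) + (26, 10). λ = (10 - 38)/(26 - 19) ≡ 19/7 mod 47. 7⁻¹ ≡ 27 (mod 47), so λ ≡ 43.
  x = λ² - 19 - 26 = 1849 - 45 ≡ 18; y = λ·(19 - 18) - 38 ≡ 5. → (18, 5)
4P: (18, 5) + (26, 10). λ = (10 - 5)/(26 - 18) ≡ 5/8 mod 47. 8⁻¹ ≡ 6 (mod 47) since 8·6 = 48 ≡ 1, so λ ≡ 30.
  x = λ² - 18 - 26 = 900 - 44 ≡ 10; y = λ·(18 - 10) - 5 ≡ 0. → (10, 0)
5P: (10, 0) + (26, 10). λ = (10 - 0)/(26 - 10) ≡ 10/16 mod 47. 16⁻¹ ≡ 3 (mod 47), so λ ≡ 30.
  x = λ² - 10 - 26 = 900 - 36 ≡ 18; y = λ·(10 - 18) - 0 ≡ 42. → (18, 42)
6P: (18, 42) + (26, 10). λ = (10 - 42)/(26 - 18) ≡ 15/8 mod 47. 8⁻¹ ≡ 6 (mod 47), so λ ≡ 43.
  x = λ² - 18 - 26 = 1849 - 44 ≡ 19; y = λ·(18 - 19) - 42 ≡ 9. → (19, 9)
7P: (19, 9) + (26, 10). λ = (10 - 9)/(26 - 19) ≡ 1/7 mod 47. 7⁻¹ ≡ 27 (mod 47) since 7·27 = 189 ≡ 1, so λ ≡ 27.
  x = λ² - 19 - 26 = 729 - 45 ≡ 26; y = λ·(19 - 26) - 9 ≡ 37. → (26, 37)
8P: (26, 37) + (26, 10): same x and y₁ ≡ -y₂, so the sum is 𝒪.
8P = 𝒪, so the order is 8.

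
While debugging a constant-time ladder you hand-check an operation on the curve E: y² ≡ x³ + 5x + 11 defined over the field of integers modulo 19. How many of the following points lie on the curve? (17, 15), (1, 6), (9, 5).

(17, 15): 15² ≡ 16, rhs ≡ 12 → off.
(1, 6): 6² ≡ 17, rhs ≡ 17 → on.
(9, 5): 5² ≡ 6, rhs ≡ 6 → on.

2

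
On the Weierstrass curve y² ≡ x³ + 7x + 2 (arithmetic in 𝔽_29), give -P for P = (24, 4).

(24, 25)

-(24, 4) = (24, -4 mod 29) = (24, 25).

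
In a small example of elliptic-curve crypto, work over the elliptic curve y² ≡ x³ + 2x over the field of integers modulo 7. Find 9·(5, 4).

Write P = (5, 4).
Repeated addition: build up to 9P.
2P: tangent at (5, 4): λ = (3·5² + 2)/(2·4) ≡ 0/1. 1⁻¹ ≡ 1 (mod 7) since 1·1 = 1 ≡ 1, so λ ≡ 0·1 ≡ 0.
  x = λ² - 5 - 5 = 0 - 10 ≡ 4; y = λ·(5 - 4) - 4 ≡ 3. → (4, 3)
3P: (4, 3) + (5, 4). λ = (4 - 3)/(5 - 4) ≡ 1/1 mod 7. 1⁻¹ ≡ 1 (mod 7), so λ ≡ 1.
  x = λ² - 4 - 5 = 1 - 9 ≡ 6; y = λ·(4 - 6) - 3 ≡ 2. → (6, 2)
4P: (6, 2) + (5, 4). λ = (4 - 2)/(5 - 6) ≡ 2/6 mod 7. 6⁻¹ ≡ 6 (mod 7) since 6·6 = 36 ≡ 1, so λ ≡ 5.
  x = λ² - 6 - 5 = 25 - 11 ≡ 0; y = λ·(6 - 0) - 2 ≡ 0. → (0, 0)
5P: (0, 0) + (5, 4). λ = (4 - 0)/(5 - 0) ≡ 4/5 mod 7. 5⁻¹ ≡ 3 (mod 7) since 5·3 = 15 ≡ 1, so λ ≡ 5.
  x = λ² - 0 - 5 = 25 - 5 ≡ 6; y = λ·(0 - 6) - 0 ≡ 5. → (6, 5)
6P: (6, 5) + (5, 4). λ = (4 - 5)/(5 - 6) ≡ 6/6 mod 7. 6⁻¹ ≡ 6 (mod 7) since 6·6 = 36 ≡ 1, so λ ≡ 1.
  x = λ² - 6 - 5 = 1 - 11 ≡ 4; y = λ·(6 - 4) - 5 ≡ 4. → (4, 4)
7P: (4, 4) + (5, 4). λ = (4 - 4)/(5 - 4) ≡ 0/1 mod 7. 1⁻¹ ≡ 1 (mod 7) since 1·1 = 1 ≡ 1, so λ ≡ 0.
  x = λ² - 4 - 5 = 0 - 9 ≡ 5; y = λ·(4 - 5) - 4 ≡ 3. → (5, 3)
8P: (5, 3) + (5, 4): same x and y₁ ≡ -y₂, so the sum is the point at infinity.
9P: the point at infinity + (5, 4) = (5, 4) (identity).

(5, 4)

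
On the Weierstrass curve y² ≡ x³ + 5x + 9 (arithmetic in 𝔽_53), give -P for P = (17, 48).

-(17, 48) = (17, -48 mod 53) = (17, 5).

(17, 5)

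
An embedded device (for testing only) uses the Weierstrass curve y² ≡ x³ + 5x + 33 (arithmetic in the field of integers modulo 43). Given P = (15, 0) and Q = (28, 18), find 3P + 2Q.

(32, 18)

First 3P:
Repeated addition: build up to 3P.
2P: (15, 0) + (15, 0): same x and y₁ ≡ -y₂, so the sum is O.
3P: O + (15, 0) = (15, 0) (identity).
3P = (15, 0).
Next 2Q:
Repeated addition: build up to 2Q.
2Q: tangent at (28, 18): λ = (3·28² + 5)/(2·18) ≡ 35/36. 36⁻¹ ≡ 6 (mod 43), so λ ≡ 35·6 ≡ 38.
  x = λ² - 28 - 28 = 1444 - 56 ≡ 12; y = λ·(28 - 12) - 18 ≡ 31. → (12, 31)
2Q = (12, 31).
Finally 3P + 2Q:
(15, 0) + (12, 31). λ = (31 - 0)/(12 - 15) ≡ 31/40 mod 43. 40⁻¹ ≡ 14 (mod 43) since 40·14 = 560 ≡ 1, so λ ≡ 4.
  x = λ² - 15 - 12 = 16 - 27 ≡ 32; y = λ·(15 - 32) - 0 ≡ 18. → (32, 18)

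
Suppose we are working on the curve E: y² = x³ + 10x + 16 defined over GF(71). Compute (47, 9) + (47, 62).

O

The two points share x = 47 and their y-coordinates satisfy 9 + 62 ≡ 0 (mod 71), so they are inverses. Their sum is the point at infinity.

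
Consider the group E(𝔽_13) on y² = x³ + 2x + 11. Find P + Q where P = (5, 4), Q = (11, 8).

(5, 4) + (11, 8). λ = (8 - 4)/(11 - 5) ≡ 4/6 mod 13. 6⁻¹ ≡ 11 (mod 13), so λ ≡ 5.
  x = λ² - 5 - 11 = 25 - 16 ≡ 9; y = λ·(5 - 9) - 4 ≡ 2. → (9, 2)

(9, 2)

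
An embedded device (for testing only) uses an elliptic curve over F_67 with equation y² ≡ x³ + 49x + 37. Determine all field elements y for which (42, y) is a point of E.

2, 65

x³ + 49x + 37 = 76183 ≡ 4 (mod 67).
Square roots of 4 mod 67: 2 and 65 (since 2² = 4 ≡ 4).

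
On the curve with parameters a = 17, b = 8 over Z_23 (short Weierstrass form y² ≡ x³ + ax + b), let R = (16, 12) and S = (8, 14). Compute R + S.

(16, 12) + (8, 14). λ = (14 - 12)/(8 - 16) ≡ 2/15 mod 23. 15⁻¹ ≡ 20 (mod 23) since 15·20 = 300 ≡ 1, so λ ≡ 17.
  x = λ² - 16 - 8 = 289 - 24 ≡ 12; y = λ·(16 - 12) - 12 ≡ 10. → (12, 10)

(12, 10)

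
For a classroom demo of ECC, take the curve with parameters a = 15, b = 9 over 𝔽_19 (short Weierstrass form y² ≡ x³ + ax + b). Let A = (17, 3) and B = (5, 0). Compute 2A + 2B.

(10, 0)

First 2A:
Repeated addition: build up to 2A.
2A: tangent at (17, 3): λ = (3·17² + 15)/(2·3) ≡ 8/6. 6⁻¹ ≡ 16 (mod 19) since 6·16 = 96 ≡ 1, so λ ≡ 8·16 ≡ 14.
  x = λ² - 17 - 17 = 196 - 34 ≡ 10; y = λ·(17 - 10) - 3 ≡ 0. → (10, 0)
2A = (10, 0).
Next 2B:
Repeated addition: build up to 2B.
2B: (5, 0) + (5, 0): same x and y₁ ≡ -y₂, so the sum is ∞.
2B = ∞.
Finally 2A + 2B:
(10, 0) + ∞ = (10, 0) (identity).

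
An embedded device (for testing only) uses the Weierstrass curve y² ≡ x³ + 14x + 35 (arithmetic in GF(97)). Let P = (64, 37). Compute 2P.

tangent at (64, 37): λ = (3·64² + 14)/(2·37) ≡ 80/74. 74⁻¹ ≡ 59 (mod 97) since 74·59 = 4366 ≡ 1, so λ ≡ 80·59 ≡ 64.
  x = λ² - 64 - 64 = 4096 - 128 ≡ 88; y = λ·(64 - 88) - 37 ≡ 76. → (88, 76)

(88, 76)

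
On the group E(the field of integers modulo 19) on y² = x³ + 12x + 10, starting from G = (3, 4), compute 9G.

(9, 12)

Repeated addition: build up to 9G.
2G: tangent at (3, 4): λ = (3·3² + 12)/(2·4) ≡ 1/8. 8⁻¹ ≡ 12 (mod 19), so λ ≡ 1·12 ≡ 12.
  x = λ² - 3 - 3 = 144 - 6 ≡ 5; y = λ·(3 - 5) - 4 ≡ 10. → (5, 10)
3G: (5, 10) + (3, 4). λ = (4 - 10)/(3 - 5) ≡ 13/17 mod 19. 17⁻¹ ≡ 9 (mod 19), so λ ≡ 3.
  x = λ² - 5 - 3 = 9 - 8 ≡ 1; y = λ·(5 - 1) - 10 ≡ 2. → (1, 2)
4G: (1, 2) + (3, 4). λ = (4 - 2)/(3 - 1) ≡ 2/2 mod 19. 2⁻¹ ≡ 10 (mod 19), so λ ≡ 1.
  x = λ² - 1 - 3 = 1 - 4 ≡ 16; y = λ·(1 - 16) - 2 ≡ 2. → (16, 2)
5G: (16, 2) + (3, 4). λ = (4 - 2)/(3 - 16) ≡ 2/6 mod 19. 6⁻¹ ≡ 16 (mod 19), so λ ≡ 13.
  x = λ² - 16 - 3 = 169 - 19 ≡ 17; y = λ·(16 - 17) - 2 ≡ 4. → (17, 4)
6G: (17, 4) + (3, 4). λ = (4 - 4)/(3 - 17) ≡ 0/5 mod 19. 5⁻¹ ≡ 4 (mod 19), so λ ≡ 0.
  x = λ² - 17 - 3 = 0 - 20 ≡ 18; y = λ·(17 - 18) - 4 ≡ 15. → (18, 15)
7G: (18, 15) + (3, 4). λ = (4 - 15)/(3 - 18) ≡ 8/4 mod 19. 4⁻¹ ≡ 5 (mod 19) since 4·5 = 20 ≡ 1, so λ ≡ 2.
  x = λ² - 18 - 3 = 4 - 21 ≡ 2; y = λ·(18 - 2) - 15 ≡ 17. → (2, 17)
8G: (2, 17) + (3, 4). λ = (4 - 17)/(3 - 2) ≡ 6/1 mod 19. 1⁻¹ ≡ 1 (mod 19), so λ ≡ 6.
  x = λ² - 2 - 3 = 36 - 5 ≡ 12; y = λ·(2 - 12) - 17 ≡ 18. → (12, 18)
9G: (12, 18) + (3, 4). λ = (4 - 18)/(3 - 12) ≡ 5/10 mod 19. 10⁻¹ ≡ 2 (mod 19) since 10·2 = 20 ≡ 1, so λ ≡ 10.
  x = λ² - 12 - 3 = 100 - 15 ≡ 9; y = λ·(12 - 9) - 18 ≡ 12. → (9, 12)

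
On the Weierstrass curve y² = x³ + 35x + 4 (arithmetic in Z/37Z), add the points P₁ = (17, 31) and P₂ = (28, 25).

(3, 32)

(17, 31) + (28, 25). λ = (25 - 31)/(28 - 17) ≡ 31/11 mod 37. 11⁻¹ ≡ 27 (mod 37), so λ ≡ 23.
  x = λ² - 17 - 28 = 529 - 45 ≡ 3; y = λ·(17 - 3) - 31 ≡ 32. → (3, 32)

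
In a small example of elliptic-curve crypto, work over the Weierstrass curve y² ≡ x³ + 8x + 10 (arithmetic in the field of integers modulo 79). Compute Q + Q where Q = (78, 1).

tangent at (78, 1): λ = (3·78² + 8)/(2·1) ≡ 11/2. 2⁻¹ ≡ 40 (mod 79), so λ ≡ 11·40 ≡ 45.
  x = λ² - 78 - 78 = 2025 - 156 ≡ 52; y = λ·(78 - 52) - 1 ≡ 63. → (52, 63)

(52, 63)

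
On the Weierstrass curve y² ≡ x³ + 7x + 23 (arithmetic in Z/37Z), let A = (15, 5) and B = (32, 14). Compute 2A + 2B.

(22, 13)

First 2A:
Repeated addition: build up to 2A.
2A: tangent at (15, 5): λ = (3·15² + 7)/(2·5) ≡ 16/10. 10⁻¹ ≡ 26 (mod 37), so λ ≡ 16·26 ≡ 9.
  x = λ² - 15 - 15 = 81 - 30 ≡ 14; y = λ·(15 - 14) - 5 ≡ 4. → (14, 4)
2A = (14, 4).
Next 2B:
Repeated addition: build up to 2B.
2B: tangent at (32, 14): λ = (3·32² + 7)/(2·14) ≡ 8/28. 28⁻¹ ≡ 4 (mod 37) since 28·4 = 112 ≡ 1, so λ ≡ 8·4 ≡ 32.
  x = λ² - 32 - 32 = 1024 - 64 ≡ 35; y = λ·(32 - 35) - 14 ≡ 1. → (35, 1)
2B = (35, 1).
Finally 2A + 2B:
(14, 4) + (35, 1). λ = (1 - 4)/(35 - 14) ≡ 34/21 mod 37. 21⁻¹ ≡ 30 (mod 37), so λ ≡ 21.
  x = λ² - 14 - 35 = 441 - 49 ≡ 22; y = λ·(14 - 22) - 4 ≡ 13. → (22, 13)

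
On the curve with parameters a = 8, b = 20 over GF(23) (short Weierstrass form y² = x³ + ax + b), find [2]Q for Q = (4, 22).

(17, 20)

tangent at (4, 22): λ = (3·4² + 8)/(2·22) ≡ 10/21. 21⁻¹ ≡ 11 (mod 23), so λ ≡ 10·11 ≡ 18.
  x = λ² - 4 - 4 = 324 - 8 ≡ 17; y = λ·(4 - 17) - 22 ≡ 20. → (17, 20)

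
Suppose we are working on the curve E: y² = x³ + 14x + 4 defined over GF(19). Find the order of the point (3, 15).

12

2P: tangent at (3, 15): λ = (3·3² + 14)/(2·15) ≡ 3/11. 11⁻¹ ≡ 7 (mod 19) since 11·7 = 77 ≡ 1, so λ ≡ 3·7 ≡ 2.
  x = λ² - 3 - 3 = 4 - 6 ≡ 17; y = λ·(3 - 17) - 15 ≡ 14. → (17, 14)
3P: (17, 14) + (3, 15). λ = (15 - 14)/(3 - 17) ≡ 1/5 mod 19. 5⁻¹ ≡ 4 (mod 19), so λ ≡ 4.
  x = λ² - 17 - 3 = 16 - 20 ≡ 15; y = λ·(17 - 15) - 14 ≡ 13. → (15, 13)
4P: (15, 13) + (3, 15). λ = (15 - 13)/(3 - 15) ≡ 2/7 mod 19. 7⁻¹ ≡ 11 (mod 19), so λ ≡ 3.
  x = λ² - 15 - 3 = 9 - 18 ≡ 10; y = λ·(15 - 10) - 13 ≡ 2. → (10, 2)
5P: (10, 2) + (3, 15). λ = (15 - 2)/(3 - 10) ≡ 13/12 mod 19. 12⁻¹ ≡ 8 (mod 19), so λ ≡ 9.
  x = λ² - 10 - 3 = 81 - 13 ≡ 11; y = λ·(10 - 11) - 2 ≡ 8. → (11, 8)
6P: (11, 8) + (3, 15). λ = (15 - 8)/(3 - 11) ≡ 7/11 mod 19. 11⁻¹ ≡ 7 (mod 19) since 11·7 = 77 ≡ 1, so λ ≡ 11.
  x = λ² - 11 - 3 = 121 - 14 ≡ 12; y = λ·(11 - 12) - 8 ≡ 0. → (12, 0)
7P: (12, 0) + (3, 15). λ = (15 - 0)/(3 - 12) ≡ 15/10 mod 19. 10⁻¹ ≡ 2 (mod 19) since 10·2 = 20 ≡ 1, so λ ≡ 11.
  x = λ² - 12 - 3 = 121 - 15 ≡ 11; y = λ·(12 - 11) - 0 ≡ 11. → (11, 11)
8P: (11, 11) + (3, 15). λ = (15 - 11)/(3 - 11) ≡ 4/11 mod 19. 11⁻¹ ≡ 7 (mod 19), so λ ≡ 9.
  x = λ² - 11 - 3 = 81 - 14 ≡ 10; y = λ·(11 - 10) - 11 ≡ 17. → (10, 17)
9P: (10, 17) + (3, 15). λ = (15 - 17)/(3 - 10) ≡ 17/12 mod 19. 12⁻¹ ≡ 8 (mod 19), so λ ≡ 3.
  x = λ² - 10 - 3 = 9 - 13 ≡ 15; y = λ·(10 - 15) - 17 ≡ 6. → (15, 6)
10P: (15, 6) + (3, 15). λ = (15 - 6)/(3 - 15) ≡ 9/7 mod 19. 7⁻¹ ≡ 11 (mod 19), so λ ≡ 4.
  x = λ² - 15 - 3 = 16 - 18 ≡ 17; y = λ·(15 - 17) - 6 ≡ 5. → (17, 5)
11P: (17, 5) + (3, 15). λ = (15 - 5)/(3 - 17) ≡ 10/5 mod 19. 5⁻¹ ≡ 4 (mod 19), so λ ≡ 2.
  x = λ² - 17 - 3 = 4 - 20 ≡ 3; y = λ·(17 - 3) - 5 ≡ 4. → (3, 4)
12P: (3, 4) + (3, 15): same x and y₁ ≡ -y₂, so the sum is 𝒪.
12P = 𝒪, so the order is 12.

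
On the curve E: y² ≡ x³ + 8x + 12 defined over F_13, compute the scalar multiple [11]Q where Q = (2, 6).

(12, 9)

Double-and-add on 11 = (1011)₂. Start with Q = (2, 6) for the leading 1-bit.
double: tangent at (2, 6): λ = (3·2² + 8)/(2·6) ≡ 7/12. 12⁻¹ ≡ 12 (mod 13) since 12·12 = 144 ≡ 1, so λ ≡ 7·12 ≡ 6.
  x = λ² - 2 - 2 = 36 - 4 ≡ 6; y = λ·(2 - 6) - 6 ≡ 9. → (6, 9)
double: tangent at (6, 9): λ = (3·6² + 8)/(2·9) ≡ 12/5. 5⁻¹ ≡ 8 (mod 13), so λ ≡ 12·8 ≡ 5.
  x = λ² - 6 - 6 = 25 - 12 ≡ 0; y = λ·(6 - 0) - 9 ≡ 8. → (0, 8)
add Q: (0, 8) + (2, 6). λ = (6 - 8)/(2 - 0) ≡ 11/2 mod 13. 2⁻¹ ≡ 7 (mod 13), so λ ≡ 12.
  x = λ² - 0 - 2 = 144 - 2 ≡ 12; y = λ·(0 - 12) - 8 ≡ 4. → (12, 4)
double: tangent at (12, 4): λ = (3·12² + 8)/(2·4) ≡ 11/8. 8⁻¹ ≡ 5 (mod 13), so λ ≡ 11·5 ≡ 3.
  x = λ² - 12 - 12 = 9 - 24 ≡ 11; y = λ·(12 - 11) - 4 ≡ 12. → (11, 12)
add Q: (11, 12) + (2, 6). λ = (6 - 12)/(2 - 11) ≡ 7/4 mod 13. 4⁻¹ ≡ 10 (mod 13) since 4·10 = 40 ≡ 1, so λ ≡ 5.
  x = λ² - 11 - 2 = 25 - 13 ≡ 12; y = λ·(11 - 12) - 12 ≡ 9. → (12, 9)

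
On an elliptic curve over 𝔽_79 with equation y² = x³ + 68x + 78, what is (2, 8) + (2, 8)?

(21, 55)

tangent at (2, 8): λ = (3·2² + 68)/(2·8) ≡ 1/16. 16⁻¹ ≡ 5 (mod 79) since 16·5 = 80 ≡ 1, so λ ≡ 1·5 ≡ 5.
  x = λ² - 2 - 2 = 25 - 4 ≡ 21; y = λ·(2 - 21) - 8 ≡ 55. → (21, 55)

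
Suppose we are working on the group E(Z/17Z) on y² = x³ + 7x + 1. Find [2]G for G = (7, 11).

tangent at (7, 11): λ = (3·7² + 7)/(2·11) ≡ 1/5. 5⁻¹ ≡ 7 (mod 17) since 5·7 = 35 ≡ 1, so λ ≡ 1·7 ≡ 7.
  x = λ² - 7 - 7 = 49 - 14 ≡ 1; y = λ·(7 - 1) - 11 ≡ 14. → (1, 14)

(1, 14)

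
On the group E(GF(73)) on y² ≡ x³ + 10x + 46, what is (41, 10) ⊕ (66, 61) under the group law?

(41, 10) + (66, 61). λ = (61 - 10)/(66 - 41) ≡ 51/25 mod 73. 25⁻¹ ≡ 38 (mod 73), so λ ≡ 40.
  x = λ² - 41 - 66 = 1600 - 107 ≡ 33; y = λ·(41 - 33) - 10 ≡ 18. → (33, 18)

(33, 18)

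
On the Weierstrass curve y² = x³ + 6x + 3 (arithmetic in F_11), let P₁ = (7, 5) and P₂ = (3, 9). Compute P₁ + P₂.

(7, 5) + (3, 9). λ = (9 - 5)/(3 - 7) ≡ 4/7 mod 11. 7⁻¹ ≡ 8 (mod 11) since 7·8 = 56 ≡ 1, so λ ≡ 10.
  x = λ² - 7 - 3 = 100 - 10 ≡ 2; y = λ·(7 - 2) - 5 ≡ 1. → (2, 1)

(2, 1)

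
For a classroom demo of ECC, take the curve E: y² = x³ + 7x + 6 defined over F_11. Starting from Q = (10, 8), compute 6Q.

(6, 0)

Double-and-add on 6 = (110)₂. Start with Q = (10, 8) for the leading 1-bit.
double: tangent at (10, 8): λ = (3·10² + 7)/(2·8) ≡ 10/5. 5⁻¹ ≡ 9 (mod 11) since 5·9 = 45 ≡ 1, so λ ≡ 10·9 ≡ 2.
  x = λ² - 10 - 10 = 4 - 20 ≡ 6; y = λ·(10 - 6) - 8 ≡ 0. → (6, 0)
add Q: (6, 0) + (10, 8). λ = (8 - 0)/(10 - 6) ≡ 8/4 mod 11. 4⁻¹ ≡ 3 (mod 11), so λ ≡ 2.
  x = λ² - 6 - 10 = 4 - 16 ≡ 10; y = λ·(6 - 10) - 0 ≡ 3. → (10, 3)
double: tangent at (10, 3): λ = (3·10² + 7)/(2·3) ≡ 10/6. 6⁻¹ ≡ 2 (mod 11) since 6·2 = 12 ≡ 1, so λ ≡ 10·2 ≡ 9.
  x = λ² - 10 - 10 = 81 - 20 ≡ 6; y = λ·(10 - 6) - 3 ≡ 0. → (6, 0)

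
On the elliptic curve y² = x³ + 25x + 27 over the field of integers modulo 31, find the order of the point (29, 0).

2P: (29, 0) + (29, 0): same x and y₁ ≡ -y₂, so the sum is O.
2P = O, so the order is 2.

2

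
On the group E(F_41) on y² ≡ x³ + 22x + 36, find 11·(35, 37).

(35, 4)

Write G = (35, 37).
Repeated addition: build up to 11G.
2G: tangent at (35, 37): λ = (3·35² + 22)/(2·37) ≡ 7/33. 33⁻¹ ≡ 5 (mod 41) since 33·5 = 165 ≡ 1, so λ ≡ 7·5 ≡ 35.
  x = λ² - 35 - 35 = 1225 - 70 ≡ 7; y = λ·(35 - 7) - 37 ≡ 0. → (7, 0)
3G: (7, 0) + (35, 37). λ = (37 - 0)/(35 - 7) ≡ 37/28 mod 41. 28⁻¹ ≡ 22 (mod 41), so λ ≡ 35.
  x = λ² - 7 - 35 = 1225 - 42 ≡ 35; y = λ·(7 - 35) - 0 ≡ 4. → (35, 4)
4G: (35, 4) + (35, 37): same x and y₁ ≡ -y₂, so the sum is ∞.
5G: ∞ + (35, 37) = (35, 37) (identity).
6G: tangent at (35, 37): λ = (3·35² + 22)/(2·37) ≡ 7/33. 33⁻¹ ≡ 5 (mod 41), so λ ≡ 7·5 ≡ 35.
  x = λ² - 35 - 35 = 1225 - 70 ≡ 7; y = λ·(35 - 7) - 37 ≡ 0. → (7, 0)
7G: (7, 0) + (35, 37). λ = (37 - 0)/(35 - 7) ≡ 37/28 mod 41. 28⁻¹ ≡ 22 (mod 41) since 28·22 = 616 ≡ 1, so λ ≡ 35.
  x = λ² - 7 - 35 = 1225 - 42 ≡ 35; y = λ·(7 - 35) - 0 ≡ 4. → (35, 4)
8G: (35, 4) + (35, 37): same x and y₁ ≡ -y₂, so the sum is ∞.
9G: ∞ + (35, 37) = (35, 37) (identity).
10G: tangent at (35, 37): λ = (3·35² + 22)/(2·37) ≡ 7/33. 33⁻¹ ≡ 5 (mod 41), so λ ≡ 7·5 ≡ 35.
  x = λ² - 35 - 35 = 1225 - 70 ≡ 7; y = λ·(35 - 7) - 37 ≡ 0. → (7, 0)
11G: (7, 0) + (35, 37). λ = (37 - 0)/(35 - 7) ≡ 37/28 mod 41. 28⁻¹ ≡ 22 (mod 41) since 28·22 = 616 ≡ 1, so λ ≡ 35.
  x = λ² - 7 - 35 = 1225 - 42 ≡ 35; y = λ·(7 - 35) - 0 ≡ 4. → (35, 4)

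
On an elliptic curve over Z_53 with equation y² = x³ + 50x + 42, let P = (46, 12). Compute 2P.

(50, 17)

tangent at (46, 12): λ = (3·46² + 50)/(2·12) ≡ 38/24. 24⁻¹ ≡ 42 (mod 53) since 24·42 = 1008 ≡ 1, so λ ≡ 38·42 ≡ 6.
  x = λ² - 46 - 46 = 36 - 92 ≡ 50; y = λ·(46 - 50) - 12 ≡ 17. → (50, 17)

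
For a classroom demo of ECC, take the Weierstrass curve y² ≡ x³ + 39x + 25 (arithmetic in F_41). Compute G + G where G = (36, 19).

(19, 32)

tangent at (36, 19): λ = (3·36² + 39)/(2·19) ≡ 32/38. 38⁻¹ ≡ 27 (mod 41), so λ ≡ 32·27 ≡ 3.
  x = λ² - 36 - 36 = 9 - 72 ≡ 19; y = λ·(36 - 19) - 19 ≡ 32. → (19, 32)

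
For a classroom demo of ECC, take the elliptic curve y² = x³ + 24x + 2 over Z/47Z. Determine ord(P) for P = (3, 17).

2P: tangent at (3, 17): λ = (3·3² + 24)/(2·17) ≡ 4/34. 34⁻¹ ≡ 18 (mod 47), so λ ≡ 4·18 ≡ 25.
  x = λ² - 3 - 3 = 625 - 6 ≡ 8; y = λ·(3 - 8) - 17 ≡ 46. → (8, 46)
3P: (8, 46) + (3, 17). λ = (17 - 46)/(3 - 8) ≡ 18/42 mod 47. 42⁻¹ ≡ 28 (mod 47), so λ ≡ 34.
  x = λ² - 8 - 3 = 1156 - 11 ≡ 17; y = λ·(8 - 17) - 46 ≡ 24. → (17, 24)
4P: (17, 24) + (3, 17). λ = (17 - 24)/(3 - 17) ≡ 40/33 mod 47. 33⁻¹ ≡ 10 (mod 47) since 33·10 = 330 ≡ 1, so λ ≡ 24.
  x = λ² - 17 - 3 = 576 - 20 ≡ 39; y = λ·(17 - 39) - 24 ≡ 12. → (39, 12)
5P: (39, 12) + (3, 17). λ = (17 - 12)/(3 - 39) ≡ 5/11 mod 47. 11⁻¹ ≡ 30 (mod 47) since 11·30 = 330 ≡ 1, so λ ≡ 9.
  x = λ² - 39 - 3 = 81 - 42 ≡ 39; y = λ·(39 - 39) - 12 ≡ 35. → (39, 35)
6P: (39, 35) + (3, 17). λ = (17 - 35)/(3 - 39) ≡ 29/11 mod 47. 11⁻¹ ≡ 30 (mod 47) since 11·30 = 330 ≡ 1, so λ ≡ 24.
  x = λ² - 39 - 3 = 576 - 42 ≡ 17; y = λ·(39 - 17) - 35 ≡ 23. → (17, 23)
7P: (17, 23) + (3, 17). λ = (17 - 23)/(3 - 17) ≡ 41/33 mod 47. 33⁻¹ ≡ 10 (mod 47) since 33·10 = 330 ≡ 1, so λ ≡ 34.
  x = λ² - 17 - 3 = 1156 - 20 ≡ 8; y = λ·(17 - 8) - 23 ≡ 1. → (8, 1)
8P: (8, 1) + (3, 17). λ = (17 - 1)/(3 - 8) ≡ 16/42 mod 47. 42⁻¹ ≡ 28 (mod 47), so λ ≡ 25.
  x = λ² - 8 - 3 = 625 - 11 ≡ 3; y = λ·(8 - 3) - 1 ≡ 30. → (3, 30)
9P: (3, 30) + (3, 17): same x and y₁ ≡ -y₂, so the sum is the point at infinity.
9P = the point at infinity, so the order is 9.

9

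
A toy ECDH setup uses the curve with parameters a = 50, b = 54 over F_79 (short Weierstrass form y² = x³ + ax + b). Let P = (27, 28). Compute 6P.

(17, 34)

Double-and-add on 6 = (110)₂. Start with P = (27, 28) for the leading 1-bit.
double: tangent at (27, 28): λ = (3·27² + 50)/(2·28) ≡ 25/56. 56⁻¹ ≡ 24 (mod 79), so λ ≡ 25·24 ≡ 47.
  x = λ² - 27 - 27 = 2209 - 54 ≡ 22; y = λ·(27 - 22) - 28 ≡ 49. → (22, 49)
add P: (22, 49) + (27, 28). λ = (28 - 49)/(27 - 22) ≡ 58/5 mod 79. 5⁻¹ ≡ 16 (mod 79) since 5·16 = 80 ≡ 1, so λ ≡ 59.
  x = λ² - 22 - 27 = 3481 - 49 ≡ 35; y = λ·(22 - 35) - 49 ≡ 53. → (35, 53)
double: tangent at (35, 53): λ = (3·35² + 50)/(2·53) ≡ 12/27. 27⁻¹ ≡ 41 (mod 79) since 27·41 = 1107 ≡ 1, so λ ≡ 12·41 ≡ 18.
  x = λ² - 35 - 35 = 324 - 70 ≡ 17; y = λ·(35 - 17) - 53 ≡ 34. → (17, 34)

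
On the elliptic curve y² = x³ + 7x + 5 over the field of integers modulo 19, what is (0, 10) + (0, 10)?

(11, 8)

tangent at (0, 10): λ = (3·0² + 7)/(2·10) ≡ 7/1. 1⁻¹ ≡ 1 (mod 19), so λ ≡ 7·1 ≡ 7.
  x = λ² - 0 - 0 = 49 - 0 ≡ 11; y = λ·(0 - 11) - 10 ≡ 8. → (11, 8)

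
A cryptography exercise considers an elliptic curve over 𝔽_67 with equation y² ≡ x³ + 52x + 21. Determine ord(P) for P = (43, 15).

4

2P: tangent at (43, 15): λ = (3·43² + 52)/(2·15) ≡ 38/30. 30⁻¹ ≡ 38 (mod 67) since 30·38 = 1140 ≡ 1, so λ ≡ 38·38 ≡ 37.
  x = λ² - 43 - 43 = 1369 - 86 ≡ 10; y = λ·(43 - 10) - 15 ≡ 0. → (10, 0)
3P: (10, 0) + (43, 15). λ = (15 - 0)/(43 - 10) ≡ 15/33 mod 67. 33⁻¹ ≡ 65 (mod 67) since 33·65 = 2145 ≡ 1, so λ ≡ 37.
  x = λ² - 10 - 43 = 1369 - 53 ≡ 43; y = λ·(10 - 43) - 0 ≡ 52. → (43, 52)
4P: (43, 52) + (43, 15): same x and y₁ ≡ -y₂, so the sum is ∞.
4P = ∞, so the order is 4.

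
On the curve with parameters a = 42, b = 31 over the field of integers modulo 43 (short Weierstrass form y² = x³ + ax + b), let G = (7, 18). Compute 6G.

Double-and-add on 6 = (110)₂. Start with G = (7, 18) for the leading 1-bit.
double: tangent at (7, 18): λ = (3·7² + 42)/(2·18) ≡ 17/36. 36⁻¹ ≡ 6 (mod 43) since 36·6 = 216 ≡ 1, so λ ≡ 17·6 ≡ 16.
  x = λ² - 7 - 7 = 256 - 14 ≡ 27; y = λ·(7 - 27) - 18 ≡ 6. → (27, 6)
add G: (27, 6) + (7, 18). λ = (18 - 6)/(7 - 27) ≡ 12/23 mod 43. 23⁻¹ ≡ 15 (mod 43) since 23·15 = 345 ≡ 1, so λ ≡ 8.
  x = λ² - 27 - 7 = 64 - 34 ≡ 30; y = λ·(27 - 30) - 6 ≡ 13. → (30, 13)
double: tangent at (30, 13): λ = (3·30² + 42)/(2·13) ≡ 33/26. 26⁻¹ ≡ 5 (mod 43), so λ ≡ 33·5 ≡ 36.
  x = λ² - 30 - 30 = 1296 - 60 ≡ 32; y = λ·(30 - 32) - 13 ≡ 1. → (32, 1)

(32, 1)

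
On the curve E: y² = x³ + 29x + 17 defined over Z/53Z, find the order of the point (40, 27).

4

2P: tangent at (40, 27): λ = (3·40² + 29)/(2·27) ≡ 6/1. 1⁻¹ ≡ 1 (mod 53) since 1·1 = 1 ≡ 1, so λ ≡ 6·1 ≡ 6.
  x = λ² - 40 - 40 = 36 - 80 ≡ 9; y = λ·(40 - 9) - 27 ≡ 0. → (9, 0)
3P: (9, 0) + (40, 27). λ = (27 - 0)/(40 - 9) ≡ 27/31 mod 53. 31⁻¹ ≡ 12 (mod 53) since 31·12 = 372 ≡ 1, so λ ≡ 6.
  x = λ² - 9 - 40 = 36 - 49 ≡ 40; y = λ·(9 - 40) - 0 ≡ 26. → (40, 26)
4P: (40, 26) + (40, 27): same x and y₁ ≡ -y₂, so the sum is 𝒪.
4P = 𝒪, so the order is 4.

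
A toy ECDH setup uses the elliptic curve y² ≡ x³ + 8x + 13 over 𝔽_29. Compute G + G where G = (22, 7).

(8, 3)

tangent at (22, 7): λ = (3·22² + 8)/(2·7) ≡ 10/14. 14⁻¹ ≡ 27 (mod 29), so λ ≡ 10·27 ≡ 9.
  x = λ² - 22 - 22 = 81 - 44 ≡ 8; y = λ·(22 - 8) - 7 ≡ 3. → (8, 3)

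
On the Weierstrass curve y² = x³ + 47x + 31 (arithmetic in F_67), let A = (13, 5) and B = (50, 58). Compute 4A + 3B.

First 4A:
Double-and-add on 4 = (100)₂. Start with A = (13, 5) for the leading 1-bit.
double: tangent at (13, 5): λ = (3·13² + 47)/(2·5) ≡ 18/10. 10⁻¹ ≡ 47 (mod 67) since 10·47 = 470 ≡ 1, so λ ≡ 18·47 ≡ 42.
  x = λ² - 13 - 13 = 1764 - 26 ≡ 63; y = λ·(13 - 63) - 5 ≡ 39. → (63, 39)
double: tangent at (63, 39): λ = (3·63² + 47)/(2·39) ≡ 28/11. 11⁻¹ ≡ 61 (mod 67) since 11·61 = 671 ≡ 1, so λ ≡ 28·61 ≡ 33.
  x = λ² - 63 - 63 = 1089 - 126 ≡ 25; y = λ·(63 - 25) - 39 ≡ 9. → (25, 9)
4A = (25, 9).
Next 3B:
Repeated addition: build up to 3B.
2B: tangent at (50, 58): λ = (3·50² + 47)/(2·58) ≡ 43/49. 49⁻¹ ≡ 26 (mod 67) since 49·26 = 1274 ≡ 1, so λ ≡ 43·26 ≡ 46.
  x = λ² - 50 - 50 = 2116 - 100 ≡ 6; y = λ·(50 - 6) - 58 ≡ 23. → (6, 23)
3B: (6, 23) + (50, 58). λ = (58 - 23)/(50 - 6) ≡ 35/44 mod 67. 44⁻¹ ≡ 32 (mod 67), so λ ≡ 48.
  x = λ² - 6 - 50 = 2304 - 56 ≡ 37; y = λ·(6 - 37) - 23 ≡ 30. → (37, 30)
3B = (37, 30).
Finally 4A + 3B:
(25, 9) + (37, 30). λ = (30 - 9)/(37 - 25) ≡ 21/12 mod 67. 12⁻¹ ≡ 28 (mod 67), so λ ≡ 52.
  x = λ² - 25 - 37 = 2704 - 62 ≡ 29; y = λ·(25 - 29) - 9 ≡ 51. → (29, 51)

(29, 51)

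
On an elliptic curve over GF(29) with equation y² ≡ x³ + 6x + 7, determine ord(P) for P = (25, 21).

4

2P: tangent at (25, 21): λ = (3·25² + 6)/(2·21) ≡ 25/13. 13⁻¹ ≡ 9 (mod 29), so λ ≡ 25·9 ≡ 22.
  x = λ² - 25 - 25 = 484 - 50 ≡ 28; y = λ·(25 - 28) - 21 ≡ 0. → (28, 0)
3P: (28, 0) + (25, 21). λ = (21 - 0)/(25 - 28) ≡ 21/26 mod 29. 26⁻¹ ≡ 19 (mod 29), so λ ≡ 22.
  x = λ² - 28 - 25 = 484 - 53 ≡ 25; y = λ·(28 - 25) - 0 ≡ 8. → (25, 8)
4P: (25, 8) + (25, 21): same x and y₁ ≡ -y₂, so the sum is the point at infinity.
4P = the point at infinity, so the order is 4.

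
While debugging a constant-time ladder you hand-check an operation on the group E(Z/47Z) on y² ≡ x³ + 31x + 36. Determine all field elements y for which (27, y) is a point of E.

x³ + 31x + 36 = 20556 ≡ 17 (mod 47).
Square roots of 17 mod 47: 8 and 39 (since 8² = 64 ≡ 17).

8, 39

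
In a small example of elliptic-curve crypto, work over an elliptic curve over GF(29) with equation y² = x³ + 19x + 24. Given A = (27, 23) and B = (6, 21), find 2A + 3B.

(27, 23)

First 2A:
Repeated addition: build up to 2A.
2A: tangent at (27, 23): λ = (3·27² + 19)/(2·23) ≡ 2/17. 17⁻¹ ≡ 12 (mod 29), so λ ≡ 2·12 ≡ 24.
  x = λ² - 27 - 27 = 576 - 54 ≡ 0; y = λ·(27 - 0) - 23 ≡ 16. → (0, 16)
2A = (0, 16).
Next 3B:
Repeated addition: build up to 3B.
2B: tangent at (6, 21): λ = (3·6² + 19)/(2·21) ≡ 11/13. 13⁻¹ ≡ 9 (mod 29) since 13·9 = 117 ≡ 1, so λ ≡ 11·9 ≡ 12.
  x = λ² - 6 - 6 = 144 - 12 ≡ 16; y = λ·(6 - 16) - 21 ≡ 4. → (16, 4)
3B: (16, 4) + (6, 21). λ = (21 - 4)/(6 - 16) ≡ 17/19 mod 29. 19⁻¹ ≡ 26 (mod 29), so λ ≡ 7.
  x = λ² - 16 - 6 = 49 - 22 ≡ 27; y = λ·(16 - 27) - 4 ≡ 6. → (27, 6)
3B = (27, 6).
Finally 2A + 3B:
(0, 16) + (27, 6). λ = (6 - 16)/(27 - 0) ≡ 19/27 mod 29. 27⁻¹ ≡ 14 (mod 29) since 27·14 = 378 ≡ 1, so λ ≡ 5.
  x = λ² - 0 - 27 = 25 - 27 ≡ 27; y = λ·(0 - 27) - 16 ≡ 23. → (27, 23)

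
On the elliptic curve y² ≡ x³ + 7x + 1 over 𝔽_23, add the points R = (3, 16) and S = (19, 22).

(13, 9)

(3, 16) + (19, 22). λ = (22 - 16)/(19 - 3) ≡ 6/16 mod 23. 16⁻¹ ≡ 13 (mod 23), so λ ≡ 9.
  x = λ² - 3 - 19 = 81 - 22 ≡ 13; y = λ·(3 - 13) - 16 ≡ 9. → (13, 9)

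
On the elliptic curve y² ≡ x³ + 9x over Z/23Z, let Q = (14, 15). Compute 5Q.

Repeated addition: build up to 5Q.
2Q: tangent at (14, 15): λ = (3·14² + 9)/(2·15) ≡ 22/7. 7⁻¹ ≡ 10 (mod 23), so λ ≡ 22·10 ≡ 13.
  x = λ² - 14 - 14 = 169 - 28 ≡ 3; y = λ·(14 - 3) - 15 ≡ 13. → (3, 13)
3Q: (3, 13) + (14, 15). λ = (15 - 13)/(14 - 3) ≡ 2/11 mod 23. 11⁻¹ ≡ 21 (mod 23) since 11·21 = 231 ≡ 1, so λ ≡ 19.
  x = λ² - 3 - 14 = 361 - 17 ≡ 22; y = λ·(3 - 22) - 13 ≡ 17. → (22, 17)
4Q: (22, 17) + (14, 15). λ = (15 - 17)/(14 - 22) ≡ 21/15 mod 23. 15⁻¹ ≡ 20 (mod 23) since 15·20 = 300 ≡ 1, so λ ≡ 6.
  x = λ² - 22 - 14 = 36 - 36 ≡ 0; y = λ·(22 - 0) - 17 ≡ 0. → (0, 0)
5Q: (0, 0) + (14, 15). λ = (15 - 0)/(14 - 0) ≡ 15/14 mod 23. 14⁻¹ ≡ 5 (mod 23), so λ ≡ 6.
  x = λ² - 0 - 14 = 36 - 14 ≡ 22; y = λ·(0 - 22) - 0 ≡ 6. → (22, 6)

(22, 6)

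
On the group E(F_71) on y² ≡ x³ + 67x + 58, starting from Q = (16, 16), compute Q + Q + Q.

Repeated addition: build up to 3Q.
2Q: tangent at (16, 16): λ = (3·16² + 67)/(2·16) ≡ 54/32. 32⁻¹ ≡ 20 (mod 71), so λ ≡ 54·20 ≡ 15.
  x = λ² - 16 - 16 = 225 - 32 ≡ 51; y = λ·(16 - 51) - 16 ≡ 27. → (51, 27)
3Q: (51, 27) + (16, 16). λ = (16 - 27)/(16 - 51) ≡ 60/36 mod 71. 36⁻¹ ≡ 2 (mod 71), so λ ≡ 49.
  x = λ² - 51 - 16 = 2401 - 67 ≡ 62; y = λ·(51 - 62) - 27 ≡ 2. → (62, 2)

(62, 2)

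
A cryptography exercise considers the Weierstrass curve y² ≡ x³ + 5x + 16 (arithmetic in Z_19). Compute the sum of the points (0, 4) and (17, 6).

(3, 18)

(0, 4) + (17, 6). λ = (6 - 4)/(17 - 0) ≡ 2/17 mod 19. 17⁻¹ ≡ 9 (mod 19) since 17·9 = 153 ≡ 1, so λ ≡ 18.
  x = λ² - 0 - 17 = 324 - 17 ≡ 3; y = λ·(0 - 3) - 4 ≡ 18. → (3, 18)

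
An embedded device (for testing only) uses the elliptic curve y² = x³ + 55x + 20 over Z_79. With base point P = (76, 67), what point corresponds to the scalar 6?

Repeated addition: build up to 6P.
2P: tangent at (76, 67): λ = (3·76² + 55)/(2·67) ≡ 3/55. 55⁻¹ ≡ 23 (mod 79), so λ ≡ 3·23 ≡ 69.
  x = λ² - 76 - 76 = 4761 - 152 ≡ 27; y = λ·(76 - 27) - 67 ≡ 75. → (27, 75)
3P: (27, 75) + (76, 67). λ = (67 - 75)/(76 - 27) ≡ 71/49 mod 79. 49⁻¹ ≡ 50 (mod 79), so λ ≡ 74.
  x = λ² - 27 - 76 = 5476 - 103 ≡ 1; y = λ·(27 - 1) - 75 ≡ 32. → (1, 32)
4P: (1, 32) + (76, 67). λ = (67 - 32)/(76 - 1) ≡ 35/75 mod 79. 75⁻¹ ≡ 59 (mod 79) since 75·59 = 4425 ≡ 1, so λ ≡ 11.
  x = λ² - 1 - 76 = 121 - 77 ≡ 44; y = λ·(1 - 44) - 32 ≡ 48. → (44, 48)
5P: (44, 48) + (76, 67). λ = (67 - 48)/(76 - 44) ≡ 19/32 mod 79. 32⁻¹ ≡ 42 (mod 79), so λ ≡ 8.
  x = λ² - 44 - 76 = 64 - 120 ≡ 23; y = λ·(44 - 23) - 48 ≡ 41. → (23, 41)
6P: (23, 41) + (76, 67). λ = (67 - 41)/(76 - 23) ≡ 26/53 mod 79. 53⁻¹ ≡ 3 (mod 79) since 53·3 = 159 ≡ 1, so λ ≡ 78.
  x = λ² - 23 - 76 = 6084 - 99 ≡ 60; y = λ·(23 - 60) - 41 ≡ 75. → (60, 75)

(60, 75)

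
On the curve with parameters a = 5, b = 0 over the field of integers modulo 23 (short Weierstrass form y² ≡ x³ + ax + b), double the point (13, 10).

(1, 12)

tangent at (13, 10): λ = (3·13² + 5)/(2·10) ≡ 6/20. 20⁻¹ ≡ 15 (mod 23), so λ ≡ 6·15 ≡ 21.
  x = λ² - 13 - 13 = 441 - 26 ≡ 1; y = λ·(13 - 1) - 10 ≡ 12. → (1, 12)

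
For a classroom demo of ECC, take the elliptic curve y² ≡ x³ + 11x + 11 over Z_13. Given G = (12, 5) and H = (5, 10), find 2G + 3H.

First 2G:
Repeated addition: build up to 2G.
2G: tangent at (12, 5): λ = (3·12² + 11)/(2·5) ≡ 1/10. 10⁻¹ ≡ 4 (mod 13), so λ ≡ 1·4 ≡ 4.
  x = λ² - 12 - 12 = 16 - 24 ≡ 5; y = λ·(12 - 5) - 5 ≡ 10. → (5, 10)
2G = (5, 10).
Next 3H:
Repeated addition: build up to 3H.
2H: tangent at (5, 10): λ = (3·5² + 11)/(2·10) ≡ 8/7. 7⁻¹ ≡ 2 (mod 13) since 7·2 = 14 ≡ 1, so λ ≡ 8·2 ≡ 3.
  x = λ² - 5 - 5 = 9 - 10 ≡ 12; y = λ·(5 - 12) - 10 ≡ 8. → (12, 8)
3H: (12, 8) + (5, 10). λ = (10 - 8)/(5 - 12) ≡ 2/6 mod 13. 6⁻¹ ≡ 11 (mod 13) since 6·11 = 66 ≡ 1, so λ ≡ 9.
  x = λ² - 12 - 5 = 81 - 17 ≡ 12; y = λ·(12 - 12) - 8 ≡ 5. → (12, 5)
3H = (12, 5).
Finally 2G + 3H:
(5, 10) + (12, 5). λ = (5 - 10)/(12 - 5) ≡ 8/7 mod 13. 7⁻¹ ≡ 2 (mod 13), so λ ≡ 3.
  x = λ² - 5 - 12 = 9 - 17 ≡ 5; y = λ·(5 - 5) - 10 ≡ 3. → (5, 3)

(5, 3)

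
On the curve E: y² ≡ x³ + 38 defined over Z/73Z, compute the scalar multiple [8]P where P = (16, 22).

Repeated addition: build up to 8P.
2P: tangent at (16, 22): λ = (3·16² + 0)/(2·22) ≡ 38/44. 44⁻¹ ≡ 5 (mod 73), so λ ≡ 38·5 ≡ 44.
  x = λ² - 16 - 16 = 1936 - 32 ≡ 6; y = λ·(16 - 6) - 22 ≡ 53. → (6, 53)
3P: (6, 53) + (16, 22). λ = (22 - 53)/(16 - 6) ≡ 42/10 mod 73. 10⁻¹ ≡ 22 (mod 73) since 10·22 = 220 ≡ 1, so λ ≡ 48.
  x = λ² - 6 - 16 = 2304 - 22 ≡ 19; y = λ·(6 - 19) - 53 ≡ 53. → (19, 53)
4P: (19, 53) + (16, 22). λ = (22 - 53)/(16 - 19) ≡ 42/70 mod 73. 70⁻¹ ≡ 24 (mod 73), so λ ≡ 59.
  x = λ² - 19 - 16 = 3481 - 35 ≡ 15; y = λ·(19 - 15) - 53 ≡ 37. → (15, 37)
5P: (15, 37) + (16, 22). λ = (22 - 37)/(16 - 15) ≡ 58/1 mod 73. 1⁻¹ ≡ 1 (mod 73), so λ ≡ 58.
  x = λ² - 15 - 16 = 3364 - 31 ≡ 48; y = λ·(15 - 48) - 37 ≡ 20. → (48, 20)
6P: (48, 20) + (16, 22). λ = (22 - 20)/(16 - 48) ≡ 2/41 mod 73. 41⁻¹ ≡ 57 (mod 73), so λ ≡ 41.
  x = λ² - 48 - 16 = 1681 - 64 ≡ 11; y = λ·(48 - 11) - 20 ≡ 37. → (11, 37)
7P: (11, 37) + (16, 22). λ = (22 - 37)/(16 - 11) ≡ 58/5 mod 73. 5⁻¹ ≡ 44 (mod 73), so λ ≡ 70.
  x = λ² - 11 - 16 = 4900 - 27 ≡ 55; y = λ·(11 - 55) - 37 ≡ 22. → (55, 22)
8P: (55, 22) + (16, 22). λ = (22 - 22)/(16 - 55) ≡ 0/34 mod 73. 34⁻¹ ≡ 58 (mod 73), so λ ≡ 0.
  x = λ² - 55 - 16 = 0 - 71 ≡ 2; y = λ·(55 - 2) - 22 ≡ 51. → (2, 51)

(2, 51)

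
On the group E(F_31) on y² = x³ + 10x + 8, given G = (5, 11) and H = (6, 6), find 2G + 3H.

First 2G:
Repeated addition: build up to 2G.
2G: tangent at (5, 11): λ = (3·5² + 10)/(2·11) ≡ 23/22. 22⁻¹ ≡ 24 (mod 31), so λ ≡ 23·24 ≡ 25.
  x = λ² - 5 - 5 = 625 - 10 ≡ 26; y = λ·(5 - 26) - 11 ≡ 22. → (26, 22)
2G = (26, 22).
Next 3H:
Repeated addition: build up to 3H.
2H: tangent at (6, 6): λ = (3·6² + 10)/(2·6) ≡ 25/12. 12⁻¹ ≡ 13 (mod 31), so λ ≡ 25·13 ≡ 15.
  x = λ² - 6 - 6 = 225 - 12 ≡ 27; y = λ·(6 - 27) - 6 ≡ 20. → (27, 20)
3H: (27, 20) + (6, 6). λ = (6 - 20)/(6 - 27) ≡ 17/10 mod 31. 10⁻¹ ≡ 28 (mod 31), so λ ≡ 11.
  x = λ² - 27 - 6 = 121 - 33 ≡ 26; y = λ·(27 - 26) - 20 ≡ 22. → (26, 22)
3H = (26, 22).
Finally 2G + 3H:
tangent at (26, 22): λ = (3·26² + 10)/(2·22) ≡ 23/13. 13⁻¹ ≡ 12 (mod 31), so λ ≡ 23·12 ≡ 28.
  x = λ² - 26 - 26 = 784 - 52 ≡ 19; y = λ·(26 - 19) - 22 ≡ 19. → (19, 19)

(19, 19)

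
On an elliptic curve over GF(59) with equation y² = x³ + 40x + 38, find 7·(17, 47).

Write P = (17, 47).
Double-and-add on 7 = (111)₂. Start with P = (17, 47) for the leading 1-bit.
double: tangent at (17, 47): λ = (3·17² + 40)/(2·47) ≡ 22/35. 35⁻¹ ≡ 27 (mod 59), so λ ≡ 22·27 ≡ 4.
  x = λ² - 17 - 17 = 16 - 34 ≡ 41; y = λ·(17 - 41) - 47 ≡ 34. → (41, 34)
add P: (41, 34) + (17, 47). λ = (47 - 34)/(17 - 41) ≡ 13/35 mod 59. 35⁻¹ ≡ 27 (mod 59) since 35·27 = 945 ≡ 1, so λ ≡ 56.
  x = λ² - 41 - 17 = 3136 - 58 ≡ 10; y = λ·(41 - 10) - 34 ≡ 50. → (10, 50)
double: tangent at (10, 50): λ = (3·10² + 40)/(2·50) ≡ 45/41. 41⁻¹ ≡ 36 (mod 59) since 41·36 = 1476 ≡ 1, so λ ≡ 45·36 ≡ 27.
  x = λ² - 10 - 10 = 729 - 20 ≡ 1; y = λ·(10 - 1) - 50 ≡ 16. → (1, 16)
add P: (1, 16) + (17, 47). λ = (47 - 16)/(17 - 1) ≡ 31/16 mod 59. 16⁻¹ ≡ 48 (mod 59), so λ ≡ 13.
  x = λ² - 1 - 17 = 169 - 18 ≡ 33; y = λ·(1 - 33) - 16 ≡ 40. → (33, 40)

(33, 40)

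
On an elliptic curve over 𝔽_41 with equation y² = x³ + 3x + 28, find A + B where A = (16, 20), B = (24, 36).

(5, 2)

(16, 20) + (24, 36). λ = (36 - 20)/(24 - 16) ≡ 16/8 mod 41. 8⁻¹ ≡ 36 (mod 41), so λ ≡ 2.
  x = λ² - 16 - 24 = 4 - 40 ≡ 5; y = λ·(16 - 5) - 20 ≡ 2. → (5, 2)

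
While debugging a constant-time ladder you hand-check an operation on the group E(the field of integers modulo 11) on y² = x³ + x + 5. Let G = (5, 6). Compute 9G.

Repeated addition: build up to 9G.
2G: tangent at (5, 6): λ = (3·5² + 1)/(2·6) ≡ 10/1. 1⁻¹ ≡ 1 (mod 11) since 1·1 = 1 ≡ 1, so λ ≡ 10·1 ≡ 10.
  x = λ² - 5 - 5 = 100 - 10 ≡ 2; y = λ·(5 - 2) - 6 ≡ 2. → (2, 2)
3G: (2, 2) + (5, 6). λ = (6 - 2)/(5 - 2) ≡ 4/3 mod 11. 3⁻¹ ≡ 4 (mod 11), so λ ≡ 5.
  x = λ² - 2 - 5 = 25 - 7 ≡ 7; y = λ·(2 - 7) - 2 ≡ 6. → (7, 6)
4G: (7, 6) + (5, 6). λ = (6 - 6)/(5 - 7) ≡ 0/9 mod 11. 9⁻¹ ≡ 5 (mod 11) since 9·5 = 45 ≡ 1, so λ ≡ 0.
  x = λ² - 7 - 5 = 0 - 12 ≡ 10; y = λ·(7 - 10) - 6 ≡ 5. → (10, 5)
5G: (10, 5) + (5, 6). λ = (6 - 5)/(5 - 10) ≡ 1/6 mod 11. 6⁻¹ ≡ 2 (mod 11) since 6·2 = 12 ≡ 1, so λ ≡ 2.
  x = λ² - 10 - 5 = 4 - 15 ≡ 0; y = λ·(10 - 0) - 5 ≡ 4. → (0, 4)
6G: (0, 4) + (5, 6). λ = (6 - 4)/(5 - 0) ≡ 2/5 mod 11. 5⁻¹ ≡ 9 (mod 11) since 5·9 = 45 ≡ 1, so λ ≡ 7.
  x = λ² - 0 - 5 = 49 - 5 ≡ 0; y = λ·(0 - 0) - 4 ≡ 7. → (0, 7)
7G: (0, 7) + (5, 6). λ = (6 - 7)/(5 - 0) ≡ 10/5 mod 11. 5⁻¹ ≡ 9 (mod 11), so λ ≡ 2.
  x = λ² - 0 - 5 = 4 - 5 ≡ 10; y = λ·(0 - 10) - 7 ≡ 6. → (10, 6)
8G: (10, 6) + (5, 6). λ = (6 - 6)/(5 - 10) ≡ 0/6 mod 11. 6⁻¹ ≡ 2 (mod 11) since 6·2 = 12 ≡ 1, so λ ≡ 0.
  x = λ² - 10 - 5 = 0 - 15 ≡ 7; y = λ·(10 - 7) - 6 ≡ 5. → (7, 5)
9G: (7, 5) + (5, 6). λ = (6 - 5)/(5 - 7) ≡ 1/9 mod 11. 9⁻¹ ≡ 5 (mod 11), so λ ≡ 5.
  x = λ² - 7 - 5 = 25 - 12 ≡ 2; y = λ·(7 - 2) - 5 ≡ 9. → (2, 9)

(2, 9)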